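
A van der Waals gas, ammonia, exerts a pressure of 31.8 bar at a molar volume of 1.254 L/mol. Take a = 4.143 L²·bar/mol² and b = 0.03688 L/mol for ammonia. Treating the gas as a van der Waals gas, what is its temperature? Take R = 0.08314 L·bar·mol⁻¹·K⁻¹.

T ≈ 504.1 K

T = (P + a/V_m²)(V_m − b)/R
P + a/V_m² = 31.8 + 4.143/(1.254)² = 34.435 bar
V_m − b = 1.254 − 0.03688 = 1.2171 L/mol
T = (34.435)(1.2171)/0.08314 = 504.1 K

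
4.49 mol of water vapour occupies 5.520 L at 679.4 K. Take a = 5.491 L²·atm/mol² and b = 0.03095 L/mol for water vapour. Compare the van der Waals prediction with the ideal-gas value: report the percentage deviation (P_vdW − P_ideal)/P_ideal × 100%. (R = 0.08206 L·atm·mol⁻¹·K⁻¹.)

Ideal: P_ideal = nRT/V = (4.49)(0.08206)(679.4)/5.520 = 45.3486 atm
vdW: P = nRT/(V − nb) − a n²/V² = 250.325/5.38103 − 110.699/30.4704 = 46.5199 − 3.63300 = 42.8869 atm
% deviation = (42.8869 − 45.3486)/45.3486 × 100% = -5.43%

-5.43 %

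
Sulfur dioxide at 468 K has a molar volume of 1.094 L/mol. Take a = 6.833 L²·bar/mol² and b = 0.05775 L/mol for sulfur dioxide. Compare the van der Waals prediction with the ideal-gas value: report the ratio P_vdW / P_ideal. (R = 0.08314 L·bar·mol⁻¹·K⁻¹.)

P_vdW / P_ideal ≈ 0.8952

Ideal: P_ideal = RT/V_m = (0.08314)(468)/1.094 = 35.5663 bar
vdW: P = RT/(V_m − b) − a/V_m² = 38.9095/1.03625 − 6.833/1.19684 = 37.5484 − 5.70920 = 31.8392 bar
Ratio = 31.8392/35.5663 = 0.8952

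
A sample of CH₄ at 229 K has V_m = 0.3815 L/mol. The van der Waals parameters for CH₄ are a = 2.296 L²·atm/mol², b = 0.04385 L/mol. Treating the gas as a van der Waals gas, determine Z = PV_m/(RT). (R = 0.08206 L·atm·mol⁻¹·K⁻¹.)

Z ≈ 0.8096

P = RT/(V_m − b) − a/V_m² = (0.08206)(229)/(0.3815 − 0.04385) − 2.296/(0.3815)²
  = 18.792/0.33765 − 15.775 = 55.655 − 15.775 = 39.880 atm
Z = PV_m/(RT) = (39.880)(0.3815)/((0.08206)(229)) = 15.214/18.792 = 0.8096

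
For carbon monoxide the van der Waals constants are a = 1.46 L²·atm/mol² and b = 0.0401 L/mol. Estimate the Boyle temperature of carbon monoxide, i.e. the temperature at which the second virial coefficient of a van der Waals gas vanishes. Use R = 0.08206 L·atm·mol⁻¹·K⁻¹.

T_B ≈ 443.7 K

For a van der Waals gas the second virial coefficient B₂ = b − a/(RT) vanishes at T_B = a/(Rb).
T_B = 1.46/(0.08206×0.0401) = 1.46/0.0032906 = 443.7 K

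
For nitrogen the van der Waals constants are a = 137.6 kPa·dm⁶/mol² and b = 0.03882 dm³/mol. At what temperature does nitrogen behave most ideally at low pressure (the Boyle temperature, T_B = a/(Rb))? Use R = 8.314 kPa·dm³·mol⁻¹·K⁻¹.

For a van der Waals gas the second virial coefficient B₂ = b − a/(RT) vanishes at T_B = a/(Rb).
T_B = 137.6/(8.314×0.03882) = 137.6/0.32275 = 426.3 K

T_B ≈ 426.3 K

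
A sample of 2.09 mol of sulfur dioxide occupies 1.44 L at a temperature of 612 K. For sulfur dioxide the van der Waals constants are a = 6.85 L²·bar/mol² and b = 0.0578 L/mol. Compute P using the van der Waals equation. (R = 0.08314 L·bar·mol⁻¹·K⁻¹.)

P = nRT/(V − nb) − a n²/V²
nRT/(V − nb) = (2.09)(0.08314)(612)/(1.44 − 2.09×0.0578) = 106.34/1.3192 = 80.609 bar
a n²/V² = (6.85)(2.09)²/(1.44)² = 14.430 bar
P = 80.609 − 14.430 = 66.18 bar

P ≈ 66.18 bar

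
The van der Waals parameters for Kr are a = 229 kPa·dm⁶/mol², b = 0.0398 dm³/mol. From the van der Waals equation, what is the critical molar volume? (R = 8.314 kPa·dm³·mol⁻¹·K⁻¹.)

For a van der Waals gas, V_m,c = 3b.
V_m,c = 3×0.0398 = 0.1194 dm³/mol

V_m,c ≈ 0.1194 dm³/mol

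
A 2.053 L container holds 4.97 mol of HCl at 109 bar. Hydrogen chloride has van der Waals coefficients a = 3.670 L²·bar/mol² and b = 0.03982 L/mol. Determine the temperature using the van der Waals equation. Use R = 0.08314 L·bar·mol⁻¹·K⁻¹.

T ≈ 585.9 K

T = (P + a n²/V²)(V − nb)/(nR)
P + a n²/V² = 109 + (3.670)(4.97)²/(2.053)² = 130.51 bar
V − nb = 2.053 − (4.97)(0.03982) = 1.8551 L
T = (130.51)(1.8551)/((4.97)(0.08314)) = 585.9 K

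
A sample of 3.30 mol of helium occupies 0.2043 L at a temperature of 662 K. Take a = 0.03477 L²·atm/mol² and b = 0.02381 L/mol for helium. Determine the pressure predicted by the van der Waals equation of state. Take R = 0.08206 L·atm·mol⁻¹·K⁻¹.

P ≈ 1417 atm

P = nRT/(V − nb) − a n²/V²
nRT/(V − nb) = (3.30)(0.08206)(662)/(0.2043 − 3.30×0.02381) = 179.27/0.12573 = 1425.8 atm
a n²/V² = (0.03477)(3.30)²/(0.2043)² = 9.0718 atm
P = 1425.8 − 9.0718 = 1417 atm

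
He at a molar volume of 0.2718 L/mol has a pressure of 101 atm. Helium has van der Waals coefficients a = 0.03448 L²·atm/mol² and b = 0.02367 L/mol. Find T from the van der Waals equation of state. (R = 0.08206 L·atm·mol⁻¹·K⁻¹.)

T ≈ 306.8 K

T = (P + a/V_m²)(V_m − b)/R
P + a/V_m² = 101 + 0.03448/(0.2718)² = 101.47 atm
V_m − b = 0.2718 − 0.02367 = 0.24813 L/mol
T = (101.47)(0.24813)/0.08206 = 306.8 K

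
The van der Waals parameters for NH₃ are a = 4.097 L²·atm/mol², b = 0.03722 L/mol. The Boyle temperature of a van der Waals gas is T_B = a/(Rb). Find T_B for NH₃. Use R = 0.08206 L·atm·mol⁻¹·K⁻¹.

For a van der Waals gas the second virial coefficient B₂ = b − a/(RT) vanishes at T_B = a/(Rb).
T_B = 4.097/(0.08206×0.03722) = 4.097/0.0030543 = 1341 K

T_B ≈ 1341 K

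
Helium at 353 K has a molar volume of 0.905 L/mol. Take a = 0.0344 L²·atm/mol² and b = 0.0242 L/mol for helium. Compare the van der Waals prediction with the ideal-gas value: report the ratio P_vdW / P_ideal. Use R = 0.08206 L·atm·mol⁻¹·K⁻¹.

P_vdW / P_ideal ≈ 1.026

Ideal: P_ideal = RT/V_m = (0.08206)(353)/0.905 = 32.0079 atm
vdW: P = RT/(V_m − b) − a/V_m² = 28.9672/0.880800 − 0.0344/0.819025 = 32.8874 − 0.0420012 = 32.8454 atm
Ratio = 32.8454/32.0079 = 1.026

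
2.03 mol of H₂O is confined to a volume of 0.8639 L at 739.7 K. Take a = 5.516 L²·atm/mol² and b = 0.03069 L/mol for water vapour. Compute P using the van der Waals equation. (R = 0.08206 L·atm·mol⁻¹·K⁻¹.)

P ≈ 123.3 atm

P = nRT/(V − nb) − a n²/V²
nRT/(V − nb) = (2.03)(0.08206)(739.7)/(0.8639 − 2.03×0.03069) = 123.22/0.80160 = 153.72 atm
a n²/V² = (5.516)(2.03)²/(0.8639)² = 30.457 atm
P = 153.72 − 30.457 = 123.3 atm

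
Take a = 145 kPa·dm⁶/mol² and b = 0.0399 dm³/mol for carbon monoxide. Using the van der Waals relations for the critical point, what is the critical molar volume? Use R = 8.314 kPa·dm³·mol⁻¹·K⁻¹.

V_m,c ≈ 0.1197 dm³/mol

For a van der Waals gas, V_m,c = 3b.
V_m,c = 3×0.0399 = 0.1197 dm³/mol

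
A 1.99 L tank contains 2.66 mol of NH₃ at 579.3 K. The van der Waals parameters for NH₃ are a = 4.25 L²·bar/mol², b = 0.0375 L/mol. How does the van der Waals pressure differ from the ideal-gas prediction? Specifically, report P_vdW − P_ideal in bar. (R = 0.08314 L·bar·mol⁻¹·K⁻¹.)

ΔP ≈ -4.196 bar

Ideal: P_ideal = nRT/V = (2.66)(0.08314)(579.3)/1.99 = 64.3787 bar
vdW: P = nRT/(V − nb) − a n²/V² = 128.114/1.89025 − 30.0713/3.96010 = 67.7762 − 7.59357 = 60.1826 bar
ΔP = 60.1826 − 64.3787 = -4.196 bar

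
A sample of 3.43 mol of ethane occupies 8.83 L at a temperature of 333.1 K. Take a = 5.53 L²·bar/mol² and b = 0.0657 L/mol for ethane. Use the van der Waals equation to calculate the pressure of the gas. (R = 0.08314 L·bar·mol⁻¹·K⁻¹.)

P = nRT/(V − nb) − a n²/V²
nRT/(V − nb) = (3.43)(0.08314)(333.1)/(8.83 − 3.43×0.0657) = 94.990/8.6046 = 11.039 bar
a n²/V² = (5.53)(3.43)²/(8.83)² = 0.83443 bar
P = 11.039 − 0.83443 = 10.20 bar

P ≈ 10.20 bar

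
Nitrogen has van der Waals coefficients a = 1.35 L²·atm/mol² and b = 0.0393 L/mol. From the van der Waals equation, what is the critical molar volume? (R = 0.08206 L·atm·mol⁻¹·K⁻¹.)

For a van der Waals gas, V_m,c = 3b.
V_m,c = 3×0.0393 = 0.1179 L/mol

V_m,c ≈ 0.1179 L/mol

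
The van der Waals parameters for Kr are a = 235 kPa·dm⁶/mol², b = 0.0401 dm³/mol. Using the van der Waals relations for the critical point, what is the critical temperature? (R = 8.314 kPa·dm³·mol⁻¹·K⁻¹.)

T_c ≈ 208.9 K

For a van der Waals gas, T_c = 8a/(27Rb).
T_c = 8×235/(27×8.314×0.0401) = 1880.0/9.0016 = 208.9 K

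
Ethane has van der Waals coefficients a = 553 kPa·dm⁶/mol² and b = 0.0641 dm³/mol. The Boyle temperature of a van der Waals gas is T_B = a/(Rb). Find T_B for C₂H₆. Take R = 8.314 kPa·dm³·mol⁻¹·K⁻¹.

For a van der Waals gas the second virial coefficient B₂ = b − a/(RT) vanishes at T_B = a/(Rb).
T_B = 553/(8.314×0.0641) = 553/0.53293 = 1038 K

T_B ≈ 1038 K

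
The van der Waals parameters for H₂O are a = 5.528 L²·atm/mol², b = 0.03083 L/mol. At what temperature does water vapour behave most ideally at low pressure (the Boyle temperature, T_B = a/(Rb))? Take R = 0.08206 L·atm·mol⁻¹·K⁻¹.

For a van der Waals gas the second virial coefficient B₂ = b − a/(RT) vanishes at T_B = a/(Rb).
T_B = 5.528/(0.08206×0.03083) = 5.528/0.0025299 = 2185 K

T_B ≈ 2185 K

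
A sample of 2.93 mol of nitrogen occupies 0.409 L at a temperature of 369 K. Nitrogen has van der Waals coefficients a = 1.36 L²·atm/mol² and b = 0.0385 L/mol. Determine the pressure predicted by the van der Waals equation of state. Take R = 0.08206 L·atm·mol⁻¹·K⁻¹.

P ≈ 229.7 atm

P = nRT/(V − nb) − a n²/V²
nRT/(V − nb) = (2.93)(0.08206)(369)/(0.409 − 2.93×0.0385) = 88.721/0.29620 = 299.53 atm
a n²/V² = (1.36)(2.93)²/(0.409)² = 69.796 atm
P = 299.53 − 69.796 = 229.7 atm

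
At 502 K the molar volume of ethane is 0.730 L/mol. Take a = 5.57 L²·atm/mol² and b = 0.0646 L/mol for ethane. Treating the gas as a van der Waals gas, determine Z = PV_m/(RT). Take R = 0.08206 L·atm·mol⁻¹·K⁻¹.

Z ≈ 0.9119

P = RT/(V_m − b) − a/V_m² = (0.08206)(502)/(0.730 − 0.0646) − 5.57/(0.730)²
  = 41.194/0.66540 − 10.452 = 61.909 − 10.452 = 51.457 atm
Z = PV_m/(RT) = (51.457)(0.730)/((0.08206)(502)) = 37.564/41.194 = 0.9119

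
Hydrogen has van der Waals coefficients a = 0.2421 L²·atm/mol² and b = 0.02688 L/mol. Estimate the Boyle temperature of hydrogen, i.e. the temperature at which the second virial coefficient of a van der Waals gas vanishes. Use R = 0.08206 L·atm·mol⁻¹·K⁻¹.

T_B ≈ 109.8 K

For a van der Waals gas the second virial coefficient B₂ = b − a/(RT) vanishes at T_B = a/(Rb).
T_B = 0.2421/(0.08206×0.02688) = 0.2421/0.0022058 = 109.8 K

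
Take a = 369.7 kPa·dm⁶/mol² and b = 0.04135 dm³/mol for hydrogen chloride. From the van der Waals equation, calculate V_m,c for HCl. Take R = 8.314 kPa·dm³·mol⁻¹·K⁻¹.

For a van der Waals gas, V_m,c = 3b.
V_m,c = 3×0.04135 = 0.1241 dm³/mol

V_m,c ≈ 0.1241 dm³/mol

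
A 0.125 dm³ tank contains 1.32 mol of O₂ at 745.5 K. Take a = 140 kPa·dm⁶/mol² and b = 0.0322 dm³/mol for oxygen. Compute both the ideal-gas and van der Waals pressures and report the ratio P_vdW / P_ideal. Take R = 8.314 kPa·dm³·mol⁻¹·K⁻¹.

P_vdW / P_ideal ≈ 1.277

Ideal: P_ideal = nRT/V = (1.32)(8.314)(745.5)/0.125 = 65451.8 kPa
vdW: P = nRT/(V − nb) − a n²/V² = 8181.47/0.0824960 − 243.936/0.0156250 = 99174.1 − 15611.9 = 83562.2 kPa
Ratio = 83562.2/65451.8 = 1.277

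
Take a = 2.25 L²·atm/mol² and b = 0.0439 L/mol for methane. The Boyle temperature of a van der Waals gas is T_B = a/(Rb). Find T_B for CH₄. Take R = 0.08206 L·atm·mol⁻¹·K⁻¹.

For a van der Waals gas the second virial coefficient B₂ = b − a/(RT) vanishes at T_B = a/(Rb).
T_B = 2.25/(0.08206×0.0439) = 2.25/0.0036024 = 624.6 K

T_B ≈ 624.6 K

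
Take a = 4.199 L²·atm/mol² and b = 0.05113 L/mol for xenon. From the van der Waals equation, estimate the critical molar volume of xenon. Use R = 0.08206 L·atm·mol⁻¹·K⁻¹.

V_m,c ≈ 0.1534 L/mol

For a van der Waals gas, V_m,c = 3b.
V_m,c = 3×0.05113 = 0.1534 L/mol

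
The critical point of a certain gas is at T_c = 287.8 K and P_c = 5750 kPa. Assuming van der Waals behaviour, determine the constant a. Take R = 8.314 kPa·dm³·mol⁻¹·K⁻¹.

From T_c = 8a/(27Rb) and P_c = a/(27b²): a = 27 R² T_c²/(64 P_c).
a = 27×(8.314)²×(287.8)²/(64×5750) = 154584300/368000 = 420.1 kPa·dm⁶/mol²

a ≈ 420.1 kPa·dm⁶/mol²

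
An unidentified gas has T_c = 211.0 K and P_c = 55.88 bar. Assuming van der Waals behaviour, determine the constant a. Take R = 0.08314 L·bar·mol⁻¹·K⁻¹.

From T_c = 8a/(27Rb) and P_c = a/(27b²): a = 27 R² T_c²/(64 P_c).
a = 27×(0.08314)²×(211.0)²/(64×55.88) = 8309.0/3576.3 = 2.323 L²·bar/mol²

a ≈ 2.323 L²·bar/mol²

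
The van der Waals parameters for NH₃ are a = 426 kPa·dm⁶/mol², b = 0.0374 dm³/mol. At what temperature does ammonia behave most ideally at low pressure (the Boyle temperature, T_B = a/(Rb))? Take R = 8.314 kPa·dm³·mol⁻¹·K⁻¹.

T_B ≈ 1370 K

For a van der Waals gas the second virial coefficient B₂ = b − a/(RT) vanishes at T_B = a/(Rb).
T_B = 426/(8.314×0.0374) = 426/0.31094 = 1370 K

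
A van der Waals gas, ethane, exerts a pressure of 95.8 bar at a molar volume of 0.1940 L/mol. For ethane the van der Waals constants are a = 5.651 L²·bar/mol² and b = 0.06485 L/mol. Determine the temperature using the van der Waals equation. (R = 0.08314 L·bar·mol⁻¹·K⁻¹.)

T ≈ 382.1 K

T = (P + a/V_m²)(V_m − b)/R
P + a/V_m² = 95.8 + 5.651/(0.1940)² = 245.95 bar
V_m − b = 0.1940 − 0.06485 = 0.12915 L/mol
T = (245.95)(0.12915)/0.08314 = 382.1 K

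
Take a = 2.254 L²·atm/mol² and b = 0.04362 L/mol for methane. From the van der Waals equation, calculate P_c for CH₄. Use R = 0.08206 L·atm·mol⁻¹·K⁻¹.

For a van der Waals gas, P_c = a/(27b²).
P_c = 2.254/(27×(0.04362)²) = 2.254/0.051373 = 43.88 atm

P_c ≈ 43.88 atm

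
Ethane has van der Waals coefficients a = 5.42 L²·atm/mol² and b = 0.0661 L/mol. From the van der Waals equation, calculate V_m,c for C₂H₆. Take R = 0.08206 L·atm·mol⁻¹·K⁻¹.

V_m,c ≈ 0.1983 L/mol

For a van der Waals gas, V_m,c = 3b.
V_m,c = 3×0.0661 = 0.1983 L/mol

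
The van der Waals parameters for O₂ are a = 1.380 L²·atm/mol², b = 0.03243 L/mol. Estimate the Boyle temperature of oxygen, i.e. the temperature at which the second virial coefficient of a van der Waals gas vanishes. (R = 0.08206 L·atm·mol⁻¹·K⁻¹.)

For a van der Waals gas the second virial coefficient B₂ = b − a/(RT) vanishes at T_B = a/(Rb).
T_B = 1.380/(0.08206×0.03243) = 1.380/0.0026612 = 518.6 K

T_B ≈ 518.6 K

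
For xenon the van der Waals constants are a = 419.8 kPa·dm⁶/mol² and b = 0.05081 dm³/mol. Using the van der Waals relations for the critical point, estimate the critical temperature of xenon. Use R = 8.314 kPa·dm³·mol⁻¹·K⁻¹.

T_c ≈ 294.4 K

For a van der Waals gas, T_c = 8a/(27Rb).
T_c = 8×419.8/(27×8.314×0.05081) = 3358.4/11.406 = 294.4 K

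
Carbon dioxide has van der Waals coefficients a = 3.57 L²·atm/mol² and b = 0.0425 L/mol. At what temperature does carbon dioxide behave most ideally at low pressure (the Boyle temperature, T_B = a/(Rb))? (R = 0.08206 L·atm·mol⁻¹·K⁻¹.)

For a van der Waals gas the second virial coefficient B₂ = b − a/(RT) vanishes at T_B = a/(Rb).
T_B = 3.57/(0.08206×0.0425) = 3.57/0.0034876 = 1024 K

T_B ≈ 1024 K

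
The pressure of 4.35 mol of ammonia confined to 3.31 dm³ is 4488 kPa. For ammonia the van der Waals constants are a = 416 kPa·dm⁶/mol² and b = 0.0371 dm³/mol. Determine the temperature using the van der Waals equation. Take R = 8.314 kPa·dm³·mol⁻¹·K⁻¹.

T = (P + a n²/V²)(V − nb)/(nR)
P + a n²/V² = 4488 + (416)(4.35)²/(3.31)² = 5206.5 kPa
V − nb = 3.31 − (4.35)(0.0371) = 3.1486 dm³
T = (5206.5)(3.1486)/((4.35)(8.314)) = 453.3 K

T ≈ 453.3 K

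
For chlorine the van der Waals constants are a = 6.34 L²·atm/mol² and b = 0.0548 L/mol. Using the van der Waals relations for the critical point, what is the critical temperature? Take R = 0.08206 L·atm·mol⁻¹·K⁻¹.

For a van der Waals gas, T_c = 8a/(27Rb).
T_c = 8×6.34/(27×0.08206×0.0548) = 50.720/0.12142 = 417.7 K

T_c ≈ 417.7 K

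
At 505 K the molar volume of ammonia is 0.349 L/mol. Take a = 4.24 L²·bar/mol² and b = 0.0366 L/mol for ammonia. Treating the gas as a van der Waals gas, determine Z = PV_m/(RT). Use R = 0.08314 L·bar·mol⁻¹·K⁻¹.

P = RT/(V_m − b) − a/V_m² = (0.08314)(505)/(0.349 − 0.0366) − 4.24/(0.349)²
  = 41.986/0.31240 − 34.811 = 134.40 − 34.811 = 99.59 bar
Z = PV_m/(RT) = (99.59)(0.349)/((0.08314)(505)) = 34.757/41.986 = 0.8278

Z ≈ 0.8278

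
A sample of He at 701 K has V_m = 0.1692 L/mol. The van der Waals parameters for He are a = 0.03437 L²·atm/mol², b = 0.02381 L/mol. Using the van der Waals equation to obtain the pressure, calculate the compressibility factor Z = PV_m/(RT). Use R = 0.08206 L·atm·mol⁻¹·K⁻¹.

Z ≈ 1.160

P = RT/(V_m − b) − a/V_m² = (0.08206)(701)/(0.1692 − 0.02381) − 0.03437/(0.1692)²
  = 57.524/0.14539 − 1.2005 = 395.65 − 1.2005 = 394.45 atm
Z = PV_m/(RT) = (394.45)(0.1692)/((0.08206)(701)) = 66.741/57.524 = 1.160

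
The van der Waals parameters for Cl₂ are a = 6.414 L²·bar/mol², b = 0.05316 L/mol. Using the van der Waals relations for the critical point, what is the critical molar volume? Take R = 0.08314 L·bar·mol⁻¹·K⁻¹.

V_m,c ≈ 0.1595 L/mol

For a van der Waals gas, V_m,c = 3b.
V_m,c = 3×0.05316 = 0.1595 L/mol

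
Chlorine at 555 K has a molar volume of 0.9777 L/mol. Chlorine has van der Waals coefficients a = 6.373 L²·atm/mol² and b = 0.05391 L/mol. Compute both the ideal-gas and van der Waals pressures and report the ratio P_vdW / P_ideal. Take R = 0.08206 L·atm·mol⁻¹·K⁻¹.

Ideal: P_ideal = RT/V_m = (0.08206)(555)/0.9777 = 46.5821 atm
vdW: P = RT/(V_m − b) − a/V_m² = 45.5433/0.923790 − 6.373/0.955897 = 49.3005 − 6.66704 = 42.6335 atm
Ratio = 42.6335/46.5821 = 0.9152

P_vdW / P_ideal ≈ 0.9152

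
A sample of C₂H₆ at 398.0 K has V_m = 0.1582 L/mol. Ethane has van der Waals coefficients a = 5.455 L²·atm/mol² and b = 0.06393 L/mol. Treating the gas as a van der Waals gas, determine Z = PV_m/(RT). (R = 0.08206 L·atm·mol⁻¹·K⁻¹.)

Z ≈ 0.6224

P = RT/(V_m − b) − a/V_m² = (0.08206)(398.0)/(0.1582 − 0.06393) − 5.455/(0.1582)²
  = 32.660/0.094270 − 217.96 = 346.45 − 217.96 = 128.49 atm
Z = PV_m/(RT) = (128.49)(0.1582)/((0.08206)(398.0)) = 20.327/32.660 = 0.6224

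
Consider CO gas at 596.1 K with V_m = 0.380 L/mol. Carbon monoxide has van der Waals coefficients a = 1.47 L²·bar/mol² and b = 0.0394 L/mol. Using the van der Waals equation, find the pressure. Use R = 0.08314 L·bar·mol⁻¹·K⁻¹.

P = RT/(V_m − b) − a/V_m²
RT/(V_m − b) = (0.08314)(596.1)/(0.380 − 0.0394) = 49.560/0.34060 = 145.51 bar
a/V_m² = 1.47/(0.380)² = 10.180 bar
P = 145.51 − 10.180 = 135.3 bar

P ≈ 135.3 bar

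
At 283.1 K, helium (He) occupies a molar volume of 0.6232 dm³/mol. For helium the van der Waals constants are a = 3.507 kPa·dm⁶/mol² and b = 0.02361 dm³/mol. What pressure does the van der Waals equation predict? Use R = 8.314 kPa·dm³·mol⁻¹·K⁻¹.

P = RT/(V_m − b) − a/V_m²
RT/(V_m − b) = (8.314)(283.1)/(0.6232 − 0.02361) = 2353.7/0.59959 = 3925.5 kPa
a/V_m² = 3.507/(0.6232)² = 9.0299 kPa
P = 3925.5 − 9.0299 = 3916 kPa

P ≈ 3916 kPa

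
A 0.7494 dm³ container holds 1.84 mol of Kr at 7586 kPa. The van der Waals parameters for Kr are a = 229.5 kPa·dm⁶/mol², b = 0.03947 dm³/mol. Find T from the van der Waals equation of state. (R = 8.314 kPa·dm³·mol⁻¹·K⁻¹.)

T ≈ 396.8 K

T = (P + a n²/V²)(V − nb)/(nR)
P + a n²/V² = 7586 + (229.5)(1.84)²/(0.7494)² = 8969.5 kPa
V − nb = 0.7494 − (1.84)(0.03947) = 0.67678 dm³
T = (8969.5)(0.67678)/((1.84)(8.314)) = 396.8 K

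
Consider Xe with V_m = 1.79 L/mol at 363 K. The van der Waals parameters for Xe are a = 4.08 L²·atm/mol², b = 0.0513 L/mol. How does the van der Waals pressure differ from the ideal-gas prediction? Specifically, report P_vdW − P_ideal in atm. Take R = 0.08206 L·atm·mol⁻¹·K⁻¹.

ΔP ≈ -0.782 atm

Ideal: P_ideal = RT/V_m = (0.08206)(363)/1.79 = 16.6412 atm
vdW: P = RT/(V_m − b) − a/V_m² = 29.7878/1.73870 − 4.08/3.20410 = 17.1322 − 1.27337 = 15.8588 atm
ΔP = 15.8588 − 16.6412 = -0.782 atm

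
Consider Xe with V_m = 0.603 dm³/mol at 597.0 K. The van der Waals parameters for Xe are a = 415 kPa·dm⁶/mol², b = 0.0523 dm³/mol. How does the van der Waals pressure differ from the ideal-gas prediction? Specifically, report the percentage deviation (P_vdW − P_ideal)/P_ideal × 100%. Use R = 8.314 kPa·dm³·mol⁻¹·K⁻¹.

Ideal: P_ideal = RT/V_m = (8.314)(597.0)/0.603 = 8231.27 kPa
vdW: P = RT/(V_m − b) − a/V_m² = 4963.46/0.550700 − 415/0.363609 = 9013.00 − 1141.34 = 7871.66 kPa
% deviation = (7871.66 − 8231.27)/8231.27 × 100% = -4.37%

-4.37 %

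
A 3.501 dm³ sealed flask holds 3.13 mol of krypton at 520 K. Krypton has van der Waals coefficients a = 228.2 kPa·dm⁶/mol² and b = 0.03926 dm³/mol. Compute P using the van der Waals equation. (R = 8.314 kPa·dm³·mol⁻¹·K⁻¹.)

P ≈ 3823 kPa

P = nRT/(V − nb) − a n²/V²
nRT/(V − nb) = (3.13)(8.314)(520)/(3.501 − 3.13×0.03926) = 13532/3.3781 = 4005.8 kPa
a n²/V² = (228.2)(3.13)²/(3.501)² = 182.40 kPa
P = 4005.8 − 182.40 = 3823 kPa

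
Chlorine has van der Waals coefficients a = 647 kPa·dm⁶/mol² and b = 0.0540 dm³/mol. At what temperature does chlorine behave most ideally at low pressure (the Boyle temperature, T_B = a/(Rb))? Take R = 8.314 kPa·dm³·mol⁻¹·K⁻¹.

For a van der Waals gas the second virial coefficient B₂ = b − a/(RT) vanishes at T_B = a/(Rb).
T_B = 647/(8.314×0.0540) = 647/0.44896 = 1441 K

T_B ≈ 1441 K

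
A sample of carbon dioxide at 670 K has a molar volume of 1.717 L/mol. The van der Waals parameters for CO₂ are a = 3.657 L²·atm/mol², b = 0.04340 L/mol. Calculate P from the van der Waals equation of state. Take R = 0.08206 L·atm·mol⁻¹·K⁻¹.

P = RT/(V_m − b) − a/V_m²
RT/(V_m − b) = (0.08206)(670)/(1.717 − 0.04340) = 54.980/1.6736 = 32.851 atm
a/V_m² = 3.657/(1.717)² = 1.2405 atm
P = 32.851 − 1.2405 = 31.61 atm

P ≈ 31.61 atm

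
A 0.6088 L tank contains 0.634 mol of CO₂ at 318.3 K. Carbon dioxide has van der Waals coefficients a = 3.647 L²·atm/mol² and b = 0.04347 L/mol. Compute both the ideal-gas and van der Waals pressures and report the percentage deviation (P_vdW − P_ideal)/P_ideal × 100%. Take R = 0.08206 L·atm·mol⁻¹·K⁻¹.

Ideal: P_ideal = nRT/V = (0.634)(0.08206)(318.3)/0.6088 = 27.2009 atm
vdW: P = nRT/(V − nb) − a n²/V² = 16.5599/0.581240 − 1.46593/0.370637 = 28.4906 − 3.95516 = 24.5354 atm
% deviation = (24.5354 − 27.2009)/27.2009 × 100% = -9.80%

-9.80 %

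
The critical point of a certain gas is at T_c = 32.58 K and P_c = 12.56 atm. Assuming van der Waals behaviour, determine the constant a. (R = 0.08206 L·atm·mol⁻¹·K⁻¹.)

From T_c = 8a/(27Rb) and P_c = a/(27b²): a = 27 R² T_c²/(64 P_c).
a = 27×(0.08206)²×(32.58)²/(64×12.56) = 192.99/803.84 = 0.2401 L²·atm/mol²

a ≈ 0.2401 L²·atm/mol²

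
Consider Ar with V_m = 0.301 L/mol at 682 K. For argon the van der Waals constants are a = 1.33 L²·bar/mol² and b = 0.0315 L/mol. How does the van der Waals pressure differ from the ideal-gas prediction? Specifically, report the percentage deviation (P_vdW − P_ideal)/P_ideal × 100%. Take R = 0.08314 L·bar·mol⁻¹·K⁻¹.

Ideal: P_ideal = RT/V_m = (0.08314)(682)/0.301 = 188.377 bar
vdW: P = RT/(V_m − b) − a/V_m² = 56.7015/0.269500 − 1.33/0.0906010 = 210.395 − 14.6797 = 195.715 bar
% deviation = (195.715 − 188.377)/188.377 × 100% = 3.90%

3.90 %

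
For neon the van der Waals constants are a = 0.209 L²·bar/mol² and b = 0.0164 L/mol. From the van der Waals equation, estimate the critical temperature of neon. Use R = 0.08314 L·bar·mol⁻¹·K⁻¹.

T_c ≈ 45.42 K

For a van der Waals gas, T_c = 8a/(27Rb).
T_c = 8×0.209/(27×0.08314×0.0164) = 1.6720/0.036814 = 45.42 K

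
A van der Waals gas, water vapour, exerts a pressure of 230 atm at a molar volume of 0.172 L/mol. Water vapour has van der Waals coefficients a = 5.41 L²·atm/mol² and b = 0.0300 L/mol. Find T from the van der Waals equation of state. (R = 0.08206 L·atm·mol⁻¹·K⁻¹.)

T ≈ 714.4 K

T = (P + a/V_m²)(V_m − b)/R
P + a/V_m² = 230 + 5.41/(0.172)² = 412.87 atm
V_m − b = 0.172 − 0.0300 = 0.14200 L/mol
T = (412.87)(0.14200)/0.08206 = 714.4 K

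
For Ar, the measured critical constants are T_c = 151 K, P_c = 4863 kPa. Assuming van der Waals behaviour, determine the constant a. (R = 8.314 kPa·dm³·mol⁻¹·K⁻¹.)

a ≈ 136.7 kPa·dm⁶/mol²

From T_c = 8a/(27Rb) and P_c = a/(27b²): a = 27 R² T_c²/(64 P_c).
a = 27×(8.314)²×(151)²/(64×4863) = 42553736/311232 = 136.7 kPa·dm⁶/mol²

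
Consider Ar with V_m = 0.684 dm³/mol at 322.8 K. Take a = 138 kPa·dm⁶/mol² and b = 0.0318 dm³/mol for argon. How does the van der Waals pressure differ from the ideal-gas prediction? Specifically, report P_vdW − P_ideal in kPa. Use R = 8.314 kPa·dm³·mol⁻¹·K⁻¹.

ΔP ≈ -103.7 kPa

Ideal: P_ideal = RT/V_m = (8.314)(322.8)/0.684 = 3923.62 kPa
vdW: P = RT/(V_m − b) − a/V_m² = 2683.76/0.652200 − 138/0.467856 = 4114.93 − 294.963 = 3819.97 kPa
ΔP = 3819.97 − 3923.62 = -103.7 kPa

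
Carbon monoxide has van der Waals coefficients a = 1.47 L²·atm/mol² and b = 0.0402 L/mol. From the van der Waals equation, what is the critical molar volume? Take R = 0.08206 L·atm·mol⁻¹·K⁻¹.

For a van der Waals gas, V_m,c = 3b.
V_m,c = 3×0.0402 = 0.1206 L/mol

V_m,c ≈ 0.1206 L/mol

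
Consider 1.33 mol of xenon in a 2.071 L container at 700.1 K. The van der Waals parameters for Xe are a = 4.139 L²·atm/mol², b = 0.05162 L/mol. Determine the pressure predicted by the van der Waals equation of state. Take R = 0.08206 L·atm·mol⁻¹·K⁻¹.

P = nRT/(V − nb) − a n²/V²
nRT/(V − nb) = (1.33)(0.08206)(700.1)/(2.071 − 1.33×0.05162) = 76.409/2.0023 = 38.161 atm
a n²/V² = (4.139)(1.33)²/(2.071)² = 1.7070 atm
P = 38.161 − 1.7070 = 36.45 atm

P ≈ 36.45 atm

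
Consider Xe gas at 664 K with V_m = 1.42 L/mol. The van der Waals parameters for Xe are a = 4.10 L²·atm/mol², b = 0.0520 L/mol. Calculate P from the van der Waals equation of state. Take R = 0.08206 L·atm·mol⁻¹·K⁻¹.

P ≈ 37.80 atm

P = RT/(V_m − b) − a/V_m²
RT/(V_m − b) = (0.08206)(664)/(1.42 − 0.0520) = 54.488/1.3680 = 39.830 atm
a/V_m² = 4.10/(1.42)² = 2.0333 atm
P = 39.830 − 2.0333 = 37.80 atm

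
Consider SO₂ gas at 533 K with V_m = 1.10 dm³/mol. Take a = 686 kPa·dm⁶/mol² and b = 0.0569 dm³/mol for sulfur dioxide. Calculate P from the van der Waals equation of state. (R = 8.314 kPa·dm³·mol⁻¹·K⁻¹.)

P ≈ 3681 kPa

P = RT/(V_m − b) − a/V_m²
RT/(V_m − b) = (8.314)(533)/(1.10 − 0.0569) = 4431.4/1.0431 = 4248.3 kPa
a/V_m² = 686/(1.10)² = 566.94 kPa
P = 4248.3 − 566.94 = 3681 kPa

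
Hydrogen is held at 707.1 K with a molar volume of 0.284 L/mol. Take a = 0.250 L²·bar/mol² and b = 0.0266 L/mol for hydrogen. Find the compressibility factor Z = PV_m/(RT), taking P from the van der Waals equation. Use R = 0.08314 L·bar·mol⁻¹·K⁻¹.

Z ≈ 1.088

P = RT/(V_m − b) − a/V_m² = (0.08314)(707.1)/(0.284 − 0.0266) − 0.250/(0.284)²
  = 58.788/0.25740 − 3.0996 = 228.39 − 3.0996 = 225.29 bar
Z = PV_m/(RT) = (225.29)(0.284)/((0.08314)(707.1)) = 63.982/58.788 = 1.088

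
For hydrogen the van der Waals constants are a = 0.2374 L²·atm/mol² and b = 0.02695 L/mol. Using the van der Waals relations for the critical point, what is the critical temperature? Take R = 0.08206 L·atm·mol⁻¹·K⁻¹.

For a van der Waals gas, T_c = 8a/(27Rb).
T_c = 8×0.2374/(27×0.08206×0.02695) = 1.8992/0.059711 = 31.81 K

T_c ≈ 31.81 K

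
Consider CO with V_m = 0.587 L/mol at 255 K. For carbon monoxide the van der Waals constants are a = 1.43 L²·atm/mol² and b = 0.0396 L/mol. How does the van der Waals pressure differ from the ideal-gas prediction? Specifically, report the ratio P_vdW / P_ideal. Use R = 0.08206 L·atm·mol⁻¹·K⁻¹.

Ideal: P_ideal = RT/V_m = (0.08206)(255)/0.587 = 35.6479 atm
vdW: P = RT/(V_m − b) − a/V_m² = 20.9253/0.547400 − 1.43/0.344569 = 38.2267 − 4.15011 = 34.0766 atm
Ratio = 34.0766/35.6479 = 0.9559

P_vdW / P_ideal ≈ 0.9559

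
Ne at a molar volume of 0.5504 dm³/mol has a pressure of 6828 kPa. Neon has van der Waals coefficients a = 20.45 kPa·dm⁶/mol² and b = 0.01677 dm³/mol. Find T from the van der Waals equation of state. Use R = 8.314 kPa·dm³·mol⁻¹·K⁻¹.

T = (P + a/V_m²)(V_m − b)/R
P + a/V_m² = 6828 + 20.45/(0.5504)² = 6895.5 kPa
V_m − b = 0.5504 − 0.01677 = 0.53363 dm³/mol
T = (6895.5)(0.53363)/8.314 = 442.6 K

T ≈ 442.6 K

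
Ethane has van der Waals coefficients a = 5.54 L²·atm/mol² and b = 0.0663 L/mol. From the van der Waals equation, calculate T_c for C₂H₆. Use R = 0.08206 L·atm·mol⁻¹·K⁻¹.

For a van der Waals gas, T_c = 8a/(27Rb).
T_c = 8×5.54/(27×0.08206×0.0663) = 44.320/0.14690 = 301.7 K

T_c ≈ 301.7 K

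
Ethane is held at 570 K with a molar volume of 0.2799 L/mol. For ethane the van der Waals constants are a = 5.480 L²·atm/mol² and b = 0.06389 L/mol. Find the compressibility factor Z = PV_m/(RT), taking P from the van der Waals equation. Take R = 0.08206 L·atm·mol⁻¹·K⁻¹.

Z ≈ 0.8772

P = RT/(V_m − b) − a/V_m² = (0.08206)(570)/(0.2799 − 0.06389) − 5.480/(0.2799)²
  = 46.774/0.21601 − 69.948 = 216.54 − 69.948 = 146.59 atm
Z = PV_m/(RT) = (146.59)(0.2799)/((0.08206)(570)) = 41.031/46.774 = 0.8772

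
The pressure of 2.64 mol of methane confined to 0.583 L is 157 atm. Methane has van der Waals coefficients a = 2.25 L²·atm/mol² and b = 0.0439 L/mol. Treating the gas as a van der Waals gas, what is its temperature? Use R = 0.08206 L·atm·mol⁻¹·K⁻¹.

T = (P + a n²/V²)(V − nb)/(nR)
P + a n²/V² = 157 + (2.25)(2.64)²/(0.583)² = 203.14 atm
V − nb = 0.583 − (2.64)(0.0439) = 0.46710 L
T = (203.14)(0.46710)/((2.64)(0.08206)) = 438.0 K

T ≈ 438.0 K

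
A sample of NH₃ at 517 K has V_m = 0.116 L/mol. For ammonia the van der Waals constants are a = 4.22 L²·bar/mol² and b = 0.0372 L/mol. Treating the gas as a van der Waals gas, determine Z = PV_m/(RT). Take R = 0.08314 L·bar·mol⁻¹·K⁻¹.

Z ≈ 0.6257

P = RT/(V_m − b) − a/V_m² = (0.08314)(517)/(0.116 − 0.0372) − 4.22/(0.116)²
  = 42.983/0.078800 − 313.61 = 545.47 − 313.61 = 231.86 bar
Z = PV_m/(RT) = (231.86)(0.116)/((0.08314)(517)) = 26.896/42.983 = 0.6257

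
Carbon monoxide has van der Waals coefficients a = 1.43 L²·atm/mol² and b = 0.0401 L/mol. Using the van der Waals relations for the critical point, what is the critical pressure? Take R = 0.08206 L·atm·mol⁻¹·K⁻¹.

P_c ≈ 32.94 atm

For a van der Waals gas, P_c = a/(27b²).
P_c = 1.43/(27×(0.0401)²) = 1.43/0.043416 = 32.94 atm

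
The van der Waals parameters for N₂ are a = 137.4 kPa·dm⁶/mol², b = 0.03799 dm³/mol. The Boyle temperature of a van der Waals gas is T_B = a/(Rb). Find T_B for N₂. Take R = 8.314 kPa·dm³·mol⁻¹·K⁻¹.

For a van der Waals gas the second virial coefficient B₂ = b − a/(RT) vanishes at T_B = a/(Rb).
T_B = 137.4/(8.314×0.03799) = 137.4/0.31585 = 435.0 K

T_B ≈ 435.0 K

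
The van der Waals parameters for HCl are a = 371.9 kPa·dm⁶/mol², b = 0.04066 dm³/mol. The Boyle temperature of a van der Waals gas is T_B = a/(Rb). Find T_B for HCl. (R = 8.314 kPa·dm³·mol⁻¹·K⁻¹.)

T_B ≈ 1100 K

For a van der Waals gas the second virial coefficient B₂ = b − a/(RT) vanishes at T_B = a/(Rb).
T_B = 371.9/(8.314×0.04066) = 371.9/0.33805 = 1100 K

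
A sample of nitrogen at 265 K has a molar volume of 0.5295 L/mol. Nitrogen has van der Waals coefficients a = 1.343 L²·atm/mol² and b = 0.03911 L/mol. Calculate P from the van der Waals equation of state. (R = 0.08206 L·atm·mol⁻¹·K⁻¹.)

P ≈ 39.55 atm

P = RT/(V_m − b) − a/V_m²
RT/(V_m − b) = (0.08206)(265)/(0.5295 − 0.03911) = 21.746/0.49039 = 44.344 atm
a/V_m² = 1.343/(0.5295)² = 4.7901 atm
P = 44.344 − 4.7901 = 39.55 atm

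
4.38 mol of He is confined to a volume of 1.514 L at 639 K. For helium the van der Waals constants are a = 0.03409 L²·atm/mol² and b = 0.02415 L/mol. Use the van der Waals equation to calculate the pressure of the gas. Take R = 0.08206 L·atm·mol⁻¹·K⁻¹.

P ≈ 162.8 atm

P = nRT/(V − nb) − a n²/V²
nRT/(V − nb) = (4.38)(0.08206)(639)/(1.514 − 4.38×0.02415) = 229.67/1.4082 = 163.09 atm
a n²/V² = (0.03409)(4.38)²/(1.514)² = 0.28531 atm
P = 163.09 − 0.28531 = 162.8 atm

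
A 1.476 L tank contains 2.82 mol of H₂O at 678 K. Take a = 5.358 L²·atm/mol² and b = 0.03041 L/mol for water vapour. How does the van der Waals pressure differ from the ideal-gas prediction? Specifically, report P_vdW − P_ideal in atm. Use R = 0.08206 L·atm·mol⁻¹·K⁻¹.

Ideal: P_ideal = nRT/V = (2.82)(0.08206)(678)/1.476 = 106.298 atm
vdW: P = nRT/(V − nb) − a n²/V² = 156.895/1.39024 − 42.6090/2.17858 = 112.855 − 19.5582 = 93.297 atm
ΔP = 93.297 − 106.298 = -13.00 atm

ΔP ≈ -13.00 atm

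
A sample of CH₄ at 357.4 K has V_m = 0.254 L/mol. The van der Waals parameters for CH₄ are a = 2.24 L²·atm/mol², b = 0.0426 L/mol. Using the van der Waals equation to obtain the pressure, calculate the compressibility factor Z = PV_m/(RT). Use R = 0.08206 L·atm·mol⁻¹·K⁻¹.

P = RT/(V_m − b) − a/V_m² = (0.08206)(357.4)/(0.254 − 0.0426) − 2.24/(0.254)²
  = 29.328/0.21140 − 34.720 = 138.73 − 34.720 = 104.01 atm
Z = PV_m/(RT) = (104.01)(0.254)/((0.08206)(357.4)) = 26.419/29.328 = 0.9008

Z ≈ 0.9008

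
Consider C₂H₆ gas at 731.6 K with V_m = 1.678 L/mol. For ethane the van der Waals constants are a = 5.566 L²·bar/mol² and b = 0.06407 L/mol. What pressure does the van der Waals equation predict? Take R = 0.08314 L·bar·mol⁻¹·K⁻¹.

P ≈ 35.71 bar

P = RT/(V_m − b) − a/V_m²
RT/(V_m − b) = (0.08314)(731.6)/(1.678 − 0.06407) = 60.825/1.6139 = 37.688 bar
a/V_m² = 5.566/(1.678)² = 1.9768 bar
P = 37.688 − 1.9768 = 35.71 bar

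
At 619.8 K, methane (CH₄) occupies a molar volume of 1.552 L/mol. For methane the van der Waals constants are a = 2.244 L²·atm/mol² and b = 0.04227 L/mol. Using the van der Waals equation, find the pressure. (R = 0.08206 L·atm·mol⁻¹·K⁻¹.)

P ≈ 32.76 atm

P = RT/(V_m − b) − a/V_m²
RT/(V_m − b) = (0.08206)(619.8)/(1.552 − 0.04227) = 50.861/1.5097 = 33.689 atm
a/V_m² = 2.244/(1.552)² = 0.93162 atm
P = 33.689 − 0.93162 = 32.76 atm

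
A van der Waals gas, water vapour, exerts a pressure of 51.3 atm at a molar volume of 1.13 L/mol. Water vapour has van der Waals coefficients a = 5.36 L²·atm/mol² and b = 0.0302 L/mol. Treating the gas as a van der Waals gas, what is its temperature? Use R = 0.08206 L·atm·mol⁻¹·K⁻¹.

T ≈ 743.8 K

T = (P + a/V_m²)(V_m − b)/R
P + a/V_m² = 51.3 + 5.36/(1.13)² = 55.498 atm
V_m − b = 1.13 − 0.0302 = 1.0998 L/mol
T = (55.498)(1.0998)/0.08206 = 743.8 K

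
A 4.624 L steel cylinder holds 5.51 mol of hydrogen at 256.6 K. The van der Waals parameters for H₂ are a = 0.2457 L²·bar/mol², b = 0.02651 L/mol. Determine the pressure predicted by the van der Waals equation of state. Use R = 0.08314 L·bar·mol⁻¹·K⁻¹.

P = nRT/(V − nb) − a n²/V²
nRT/(V − nb) = (5.51)(0.08314)(256.6)/(4.624 − 5.51×0.02651) = 117.55/4.4779 = 26.251 bar
a n²/V² = (0.2457)(5.51)²/(4.624)² = 0.34888 bar
P = 26.251 − 0.34888 = 25.90 bar

P ≈ 25.90 bar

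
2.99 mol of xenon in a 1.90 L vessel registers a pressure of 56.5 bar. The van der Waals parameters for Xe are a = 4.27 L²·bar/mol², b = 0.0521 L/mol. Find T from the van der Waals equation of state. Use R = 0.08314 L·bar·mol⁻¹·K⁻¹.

T = (P + a n²/V²)(V − nb)/(nR)
P + a n²/V² = 56.5 + (4.27)(2.99)²/(1.90)² = 67.075 bar
V − nb = 1.90 − (2.99)(0.0521) = 1.7442 L
T = (67.075)(1.7442)/((2.99)(0.08314)) = 470.6 K

T ≈ 470.6 K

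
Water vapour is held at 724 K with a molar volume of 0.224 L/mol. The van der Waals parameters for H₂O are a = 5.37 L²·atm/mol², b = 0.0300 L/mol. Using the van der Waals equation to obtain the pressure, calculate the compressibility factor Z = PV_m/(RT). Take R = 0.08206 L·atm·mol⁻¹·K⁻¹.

Z ≈ 0.7511

P = RT/(V_m − b) − a/V_m² = (0.08206)(724)/(0.224 − 0.0300) − 5.37/(0.224)²
  = 59.411/0.19400 − 107.02 = 306.24 − 107.02 = 199.22 atm
Z = PV_m/(RT) = (199.22)(0.224)/((0.08206)(724)) = 44.625/59.411 = 0.7511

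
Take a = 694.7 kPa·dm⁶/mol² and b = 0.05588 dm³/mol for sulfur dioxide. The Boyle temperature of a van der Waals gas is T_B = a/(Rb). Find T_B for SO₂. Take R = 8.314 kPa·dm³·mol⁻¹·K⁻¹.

For a van der Waals gas the second virial coefficient B₂ = b − a/(RT) vanishes at T_B = a/(Rb).
T_B = 694.7/(8.314×0.05588) = 694.7/0.46459 = 1495 K

T_B ≈ 1495 K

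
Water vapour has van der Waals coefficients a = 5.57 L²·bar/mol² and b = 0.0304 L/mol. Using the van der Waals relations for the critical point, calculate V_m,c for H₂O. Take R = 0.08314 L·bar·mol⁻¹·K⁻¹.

V_m,c ≈ 0.09120 L/mol

For a van der Waals gas, V_m,c = 3b.
V_m,c = 3×0.0304 = 0.09120 L/mol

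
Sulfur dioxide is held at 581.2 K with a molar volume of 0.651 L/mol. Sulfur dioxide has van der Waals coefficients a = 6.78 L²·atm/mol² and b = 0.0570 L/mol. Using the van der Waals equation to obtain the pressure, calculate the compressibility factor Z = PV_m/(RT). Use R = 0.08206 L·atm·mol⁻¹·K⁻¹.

Z ≈ 0.8776

P = RT/(V_m − b) − a/V_m² = (0.08206)(581.2)/(0.651 − 0.0570) − 6.78/(0.651)²
  = 47.693/0.59400 − 15.998 = 80.291 − 15.998 = 64.293 atm
Z = PV_m/(RT) = (64.293)(0.651)/((0.08206)(581.2)) = 41.855/47.693 = 0.8776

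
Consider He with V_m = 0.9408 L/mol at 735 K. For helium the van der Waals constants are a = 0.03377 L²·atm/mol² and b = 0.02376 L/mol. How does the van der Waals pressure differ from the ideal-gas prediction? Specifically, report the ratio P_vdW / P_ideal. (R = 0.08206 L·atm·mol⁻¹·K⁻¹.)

P_vdW / P_ideal ≈ 1.025

Ideal: P_ideal = RT/V_m = (0.08206)(735)/0.9408 = 64.1094 atm
vdW: P = RT/(V_m − b) − a/V_m² = 60.3141/0.917040 − 0.03377/0.885105 = 65.7704 − 0.0381537 = 65.7322 atm
Ratio = 65.7322/64.1094 = 1.025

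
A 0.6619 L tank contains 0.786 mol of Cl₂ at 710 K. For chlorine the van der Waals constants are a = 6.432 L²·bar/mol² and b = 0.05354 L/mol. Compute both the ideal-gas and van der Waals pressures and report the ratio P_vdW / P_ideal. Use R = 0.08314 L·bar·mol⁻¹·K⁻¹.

Ideal: P_ideal = nRT/V = (0.786)(0.08314)(710)/0.6619 = 70.0969 bar
vdW: P = nRT/(V − nb) − a n²/V² = 46.3971/0.619818 − 3.97366/0.438112 = 74.8560 − 9.06996 = 65.7860 bar
Ratio = 65.7860/70.0969 = 0.9385

P_vdW / P_ideal ≈ 0.9385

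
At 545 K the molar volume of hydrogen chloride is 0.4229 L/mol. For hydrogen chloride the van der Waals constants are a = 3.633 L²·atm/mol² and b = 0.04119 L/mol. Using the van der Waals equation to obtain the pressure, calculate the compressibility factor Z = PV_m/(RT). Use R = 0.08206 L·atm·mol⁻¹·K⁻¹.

Z ≈ 0.9158

P = RT/(V_m − b) − a/V_m² = (0.08206)(545)/(0.4229 − 0.04119) − 3.633/(0.4229)²
  = 44.723/0.38171 − 20.314 = 117.16 − 20.314 = 96.85 atm
Z = PV_m/(RT) = (96.85)(0.4229)/((0.08206)(545)) = 40.958/44.723 = 0.9158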